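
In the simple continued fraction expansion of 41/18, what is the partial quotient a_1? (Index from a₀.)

41 = 2·18 + 5   →  a_0 = 2
18 = 3·5 + 3   →  a_1 = 3

3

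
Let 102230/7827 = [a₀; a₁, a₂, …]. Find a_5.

3

102230 = 13·7827 + 479   →  a_0 = 13
7827 = 16·479 + 163   →  a_1 = 16
479 = 2·163 + 153   →  a_2 = 2
163 = 1·153 + 10   →  a_3 = 1
153 = 15·10 + 3   →  a_4 = 15
10 = 3·3 + 1   →  a_5 = 3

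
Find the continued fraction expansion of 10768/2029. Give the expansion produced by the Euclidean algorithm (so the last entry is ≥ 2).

[5; 3, 3, 1, 8, 2, 2, 3]

10768 = 5×2029 + 623
2029 = 3×623 + 160
623 = 3×160 + 143
160 = 1×143 + 17
143 = 8×17 + 7
17 = 2×7 + 3
7 = 2×3 + 1
3 = 3×1 + 0  (stop)
So 10768/2029 = [5; 3, 3, 1, 8, 2, 2, 3].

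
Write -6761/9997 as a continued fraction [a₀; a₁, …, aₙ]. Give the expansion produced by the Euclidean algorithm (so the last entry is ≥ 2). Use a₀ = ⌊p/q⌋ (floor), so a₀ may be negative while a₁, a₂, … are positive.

[-1; 3, 11, 5, 14, 4]

-6761 = -1×9997 + 3236
9997 = 3×3236 + 289
3236 = 11×289 + 57
289 = 5×57 + 4
57 = 14×4 + 1
4 = 4×1 + 0  (stop)
So -6761/9997 = [-1; 3, 11, 5, 14, 4].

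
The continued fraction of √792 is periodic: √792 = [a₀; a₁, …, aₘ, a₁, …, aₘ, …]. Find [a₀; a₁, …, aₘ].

[28; 7, 56]

a₀ = ⌊√792⌋ = 28.
With m₀=0, d₀=1 and mₖ₊₁ = dₖaₖ − mₖ, dₖ₊₁ = (n − mₖ₊₁²)/dₖ, aₖ₊₁ = ⌊(a₀+mₖ₊₁)/dₖ₊₁⌋:
  k=1: m=28, d=8, a=7
  k=2: m=28, d=1, a=56
d=1 and a=2a₀=56 at k=2, so the next step gives (m, d) = (28, 8) again — its k=1 value — and the period has length 2.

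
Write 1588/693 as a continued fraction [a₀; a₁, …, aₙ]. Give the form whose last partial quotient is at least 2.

1588 = 2×693 + 202
693 = 3×202 + 87
202 = 2×87 + 28
87 = 3×28 + 3
28 = 9×3 + 1
3 = 3×1 + 0  (stop)
So 1588/693 = [2; 3, 2, 3, 9, 3].

[2; 3, 2, 3, 9, 3]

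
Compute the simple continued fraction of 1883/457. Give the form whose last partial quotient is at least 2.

1883 = 4*457 + 55
457 = 8*55 + 17
55 = 3*17 + 4
17 = 4*4 + 1
4 = 4*1 + 0  (stop)
So 1883/457 = [4; 8, 3, 4, 4].

[4; 8, 3, 4, 4]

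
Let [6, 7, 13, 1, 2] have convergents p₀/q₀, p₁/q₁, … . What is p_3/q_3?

Using pₖ = aₖpₖ₋₁ + pₖ₋₂, qₖ = aₖqₖ₋₁ + qₖ₋₂ (with p₋₁=1, p₋₂=0, q₋₁=0, q₋₂=1):
  k=0: a=6, p=6, q=1
  k=1: a=7, p=43, q=7
  k=2: a=13, p=565, q=92
  k=3: a=1, p=608, q=99

608/99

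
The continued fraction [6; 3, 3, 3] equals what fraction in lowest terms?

208/33

Fold from the inside: start with 3/1.
  3 + 1/3 = 10/3
  3 + 3/10 = 33/10
  6 + 10/33 = 208/33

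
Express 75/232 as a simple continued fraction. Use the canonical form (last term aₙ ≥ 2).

75 = 0×232 + 75
232 = 3×75 + 7
75 = 10×7 + 5
7 = 1×5 + 2
5 = 2×2 + 1
2 = 2×1 + 0  (stop)
So 75/232 = [0; 3, 10, 1, 2, 2].

[0; 3, 10, 1, 2, 2]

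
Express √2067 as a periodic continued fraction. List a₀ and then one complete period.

[45; 2, 6, 2, 90]

a₀ = ⌊√2067⌋ = 45.
With m₀=0, d₀=1 and mₖ₊₁ = dₖaₖ − mₖ, dₖ₊₁ = (n − mₖ₊₁²)/dₖ, aₖ₊₁ = ⌊(a₀+mₖ₊₁)/dₖ₊₁⌋:
  k=1: m=45, d=42, a=2
  k=2: m=39, d=13, a=6
  k=3: m=39, d=42, a=2
  k=4: m=45, d=1, a=90
d=1 and a=2a₀=90 at k=4, so the next step gives (m, d) = (45, 42) again — its k=1 value — and the period has length 4.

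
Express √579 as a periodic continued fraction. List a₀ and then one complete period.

[24; 16, 48]

a₀ = ⌊√579⌋ = 24.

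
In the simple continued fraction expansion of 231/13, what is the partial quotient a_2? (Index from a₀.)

231 = 17·13 + 10   →  a_0 = 17
13 = 1·10 + 3   →  a_1 = 1
10 = 3·3 + 1   →  a_2 = 3

3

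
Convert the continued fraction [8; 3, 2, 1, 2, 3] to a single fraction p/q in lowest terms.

755/91

Fold from the inside: start with 3/1.
  2 + 1/3 = 7/3
  1 + 3/7 = 10/7
  2 + 7/10 = 27/10
  3 + 10/27 = 91/27
  8 + 27/91 = 755/91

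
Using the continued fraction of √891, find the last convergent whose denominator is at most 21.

√891 = [29; 1, 5, 1, 1, 1, 5, 1, 58, …] (period length 8).
Convergents:
  p_0/q_0 = 29/1
  p_1/q_1 = 30/1
  p_2/q_2 = 179/6
  p_3/q_3 = 209/7
  p_4/q_4 = 388/13
  p_5/q_5 = 597/20
  p_6/q_6 = 3373/113
q_5 = 20 ≤ 21 < 113 = q_6, so the answer is 597/20.

597/20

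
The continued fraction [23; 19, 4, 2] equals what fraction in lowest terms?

3988/173

Fold from the inside: start with 2/1.
  4 + 1/2 = 9/2
  19 + 2/9 = 173/9
  23 + 9/173 = 3988/173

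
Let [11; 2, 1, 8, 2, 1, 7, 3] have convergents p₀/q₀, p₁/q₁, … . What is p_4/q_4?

624/55

Using pₖ = aₖpₖ₋₁ + pₖ₋₂, qₖ = aₖqₖ₋₁ + qₖ₋₂ (with p₋₁=1, p₋₂=0, q₋₁=0, q₋₂=1):
  k=0: a=11, p=11, q=1
  k=1: a=2, p=23, q=2
  k=2: a=1, p=34, q=3
  k=3: a=8, p=295, q=26
  k=4: a=2, p=624, q=55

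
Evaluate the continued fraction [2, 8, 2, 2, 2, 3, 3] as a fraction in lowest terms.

Using pₖ = aₖpₖ₋₁ + pₖ₋₂ and qₖ = aₖqₖ₋₁ + qₖ₋₂:
  k=0: a=2, p=2, q=1
  k=1: a=8, p=17, q=8
  k=2: a=2, p=36, q=17
  k=3: a=2, p=89, q=42
  k=4: a=2, p=214, q=101
  k=5: a=3, p=731, q=345
  k=6: a=3, p=2407, q=1136

2407/1136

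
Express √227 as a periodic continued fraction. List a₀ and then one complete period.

a₀ = ⌊√227⌋ = 15.

[15; 15, 30]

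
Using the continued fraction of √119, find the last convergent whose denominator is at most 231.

2509/230

√119 = [10; 1, 9, 1, 20, …] (period length 4).
Convergents:
  p_0/q_0 = 10/1
  p_1/q_1 = 11/1
  p_2/q_2 = 109/10
  p_3/q_3 = 120/11
  p_4/q_4 = 2509/230
  p_5/q_5 = 2629/241
q_4 = 230 ≤ 231 < 241 = q_5, so the answer is 2509/230.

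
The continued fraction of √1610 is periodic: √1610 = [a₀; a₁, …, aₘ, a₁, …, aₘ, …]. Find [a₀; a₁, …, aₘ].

[40; 8, 80]

a₀ = ⌊√1610⌋ = 40.
With m₀=0, d₀=1 and mₖ₊₁ = dₖaₖ − mₖ, dₖ₊₁ = (n − mₖ₊₁²)/dₖ, aₖ₊₁ = ⌊(a₀+mₖ₊₁)/dₖ₊₁⌋:
  k=1: m=40, d=10, a=8
  k=2: m=40, d=1, a=80
d=1 and a=2a₀=80 at k=2, so the next step gives (m, d) = (40, 10) again — its k=1 value — and the period has length 2.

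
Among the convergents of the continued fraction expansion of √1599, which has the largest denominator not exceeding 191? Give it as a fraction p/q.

√1599 = [39; 1, 78, …] (period length 2).
Convergents:
  p_0/q_0 = 39/1
  p_1/q_1 = 40/1
  p_2/q_2 = 3159/79
  p_3/q_3 = 3199/80
  p_4/q_4 = 252681/6319
q_3 = 80 ≤ 191 < 6319 = q_4, so the answer is 3199/80.

3199/80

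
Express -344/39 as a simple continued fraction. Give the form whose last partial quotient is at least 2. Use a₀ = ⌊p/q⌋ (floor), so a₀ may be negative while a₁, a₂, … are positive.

[-9; 5, 1, 1, 3]

-344 = -9·39 + 7
39 = 5·7 + 4
7 = 1·4 + 3
4 = 1·3 + 1
3 = 3·1 + 0  (stop)
So -344/39 = [-9; 5, 1, 1, 3].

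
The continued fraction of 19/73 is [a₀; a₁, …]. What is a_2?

19 = 0·73 + 19   →  a_0 = 0
73 = 3·19 + 16   →  a_1 = 3
19 = 1·16 + 3   →  a_2 = 1

1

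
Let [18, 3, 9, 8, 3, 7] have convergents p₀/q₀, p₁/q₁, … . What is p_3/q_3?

Using pₖ = aₖpₖ₋₁ + pₖ₋₂, qₖ = aₖqₖ₋₁ + qₖ₋₂ (with p₋₁=1, p₋₂=0, q₋₁=0, q₋₂=1):
  k=0: a=18, p=18, q=1
  k=1: a=3, p=55, q=3
  k=2: a=9, p=513, q=28
  k=3: a=8, p=4159, q=227

4159/227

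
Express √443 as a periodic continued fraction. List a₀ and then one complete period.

a₀ = ⌊√443⌋ = 21.
With m₀=0, d₀=1 and mₖ₊₁ = dₖaₖ − mₖ, dₖ₊₁ = (n − mₖ₊₁²)/dₖ, aₖ₊₁ = ⌊(a₀+mₖ₊₁)/dₖ₊₁⌋:
  k=1: m=21, d=2, a=21
  k=2: m=21, d=1, a=42
d=1 and a=2a₀=42 at k=2, so the next step gives (m, d) = (21, 2) again — its k=1 value — and the period has length 2.

[21; 21, 42]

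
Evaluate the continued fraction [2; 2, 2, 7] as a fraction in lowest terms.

89/37

Using pₖ = aₖpₖ₋₁ + pₖ₋₂ and qₖ = aₖqₖ₋₁ + qₖ₋₂:
  k=0: a=2, p=2, q=1
  k=1: a=2, p=5, q=2
  k=2: a=2, p=12, q=5
  k=3: a=7, p=89, q=37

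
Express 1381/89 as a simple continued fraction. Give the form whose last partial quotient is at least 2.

[15; 1, 1, 14, 3]

1381 = 15*89 + 46
89 = 1*46 + 43
46 = 1*43 + 3
43 = 14*3 + 1
3 = 3*1 + 0  (stop)
So 1381/89 = [15; 1, 1, 14, 3].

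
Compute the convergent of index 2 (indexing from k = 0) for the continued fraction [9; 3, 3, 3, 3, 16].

93/10

Using pₖ = aₖpₖ₋₁ + pₖ₋₂, qₖ = aₖqₖ₋₁ + qₖ₋₂ (with p₋₁=1, p₋₂=0, q₋₁=0, q₋₂=1):
  k=0: a=9, p=9, q=1
  k=1: a=3, p=28, q=3
  k=2: a=3, p=93, q=10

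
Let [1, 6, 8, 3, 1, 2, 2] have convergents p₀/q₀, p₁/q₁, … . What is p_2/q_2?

57/49

Using pₖ = aₖpₖ₋₁ + pₖ₋₂, qₖ = aₖqₖ₋₁ + qₖ₋₂ (with p₋₁=1, p₋₂=0, q₋₁=0, q₋₂=1):
  k=0: a=1, p=1, q=1
  k=1: a=6, p=7, q=6
  k=2: a=8, p=57, q=49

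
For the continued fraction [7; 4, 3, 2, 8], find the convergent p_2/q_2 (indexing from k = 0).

94/13

Using pₖ = aₖpₖ₋₁ + pₖ₋₂, qₖ = aₖqₖ₋₁ + qₖ₋₂ (with p₋₁=1, p₋₂=0, q₋₁=0, q₋₂=1):
  k=0: a=7, p=7, q=1
  k=1: a=4, p=29, q=4
  k=2: a=3, p=94, q=13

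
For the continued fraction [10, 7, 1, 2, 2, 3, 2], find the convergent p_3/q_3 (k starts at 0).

233/23

Using pₖ = aₖpₖ₋₁ + pₖ₋₂, qₖ = aₖqₖ₋₁ + qₖ₋₂ (with p₋₁=1, p₋₂=0, q₋₁=0, q₋₂=1):
  k=0: a=10, p=10, q=1
  k=1: a=7, p=71, q=7
  k=2: a=1, p=81, q=8
  k=3: a=2, p=233, q=23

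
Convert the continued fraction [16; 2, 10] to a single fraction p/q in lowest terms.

346/21

Using pₖ = aₖpₖ₋₁ + pₖ₋₂ and qₖ = aₖqₖ₋₁ + qₖ₋₂:
  k=0: a=16, p=16, q=1
  k=1: a=2, p=33, q=2
  k=2: a=10, p=346, q=21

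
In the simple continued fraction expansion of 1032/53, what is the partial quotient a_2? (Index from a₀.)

8

1032 = 19·53 + 25   →  a_0 = 19
53 = 2·25 + 3   →  a_1 = 2
25 = 8·3 + 1   →  a_2 = 8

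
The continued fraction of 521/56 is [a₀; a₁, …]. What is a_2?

521 = 9·56 + 17   →  a_0 = 9
56 = 3·17 + 5   →  a_1 = 3
17 = 3·5 + 2   →  a_2 = 3

3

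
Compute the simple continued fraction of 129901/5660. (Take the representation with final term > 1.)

129901 = 22×5660 + 5381
5660 = 1×5381 + 279
5381 = 19×279 + 80
279 = 3×80 + 39
80 = 2×39 + 2
39 = 19×2 + 1
2 = 2×1 + 0  (stop)
So 129901/5660 = [22; 1, 19, 3, 2, 19, 2].

[22; 1, 19, 3, 2, 19, 2]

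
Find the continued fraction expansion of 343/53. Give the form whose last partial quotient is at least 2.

343 = 6×53 + 25
53 = 2×25 + 3
25 = 8×3 + 1
3 = 3×1 + 0  (stop)
So 343/53 = [6; 2, 8, 3].

[6; 2, 8, 3]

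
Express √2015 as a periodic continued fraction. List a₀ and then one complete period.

a₀ = ⌊√2015⌋ = 44.

[44; 1, 7, 1, 88]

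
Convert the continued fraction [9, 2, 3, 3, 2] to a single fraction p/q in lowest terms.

500/53

Using pₖ = aₖpₖ₋₁ + pₖ₋₂ and qₖ = aₖqₖ₋₁ + qₖ₋₂:
  k=0: a=9, p=9, q=1
  k=1: a=2, p=19, q=2
  k=2: a=3, p=66, q=7
  k=3: a=3, p=217, q=23
  k=4: a=2, p=500, q=53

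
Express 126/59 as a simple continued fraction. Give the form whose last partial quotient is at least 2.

[2; 7, 2, 1, 2]

126 = 2·59 + 8
59 = 7·8 + 3
8 = 2·3 + 2
3 = 1·2 + 1
2 = 2·1 + 0  (stop)
So 126/59 = [2; 7, 2, 1, 2].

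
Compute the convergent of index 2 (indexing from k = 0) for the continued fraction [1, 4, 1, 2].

Using pₖ = aₖpₖ₋₁ + pₖ₋₂, qₖ = aₖqₖ₋₁ + qₖ₋₂ (with p₋₁=1, p₋₂=0, q₋₁=0, q₋₂=1):
  k=0: a=1, p=1, q=1
  k=1: a=4, p=5, q=4
  k=2: a=1, p=6, q=5

6/5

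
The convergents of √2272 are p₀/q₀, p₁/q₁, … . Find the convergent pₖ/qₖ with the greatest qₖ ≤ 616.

√2272 = [47; 1, 1, 1, 94, …] (period length 4).
Convergents:
  p_0/q_0 = 47/1
  p_1/q_1 = 48/1
  p_2/q_2 = 95/2
  p_3/q_3 = 143/3
  p_4/q_4 = 13537/284
  p_5/q_5 = 13680/287
  p_6/q_6 = 27217/571
  p_7/q_7 = 40897/858
q_6 = 571 ≤ 616 < 858 = q_7, so the answer is 27217/571.

27217/571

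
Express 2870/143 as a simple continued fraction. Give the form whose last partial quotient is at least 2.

[20; 14, 3, 3]

2870 = 20*143 + 10
143 = 14*10 + 3
10 = 3*3 + 1
3 = 3*1 + 0  (stop)
So 2870/143 = [20; 14, 3, 3].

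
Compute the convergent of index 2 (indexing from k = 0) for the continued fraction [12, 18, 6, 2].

Using pₖ = aₖpₖ₋₁ + pₖ₋₂, qₖ = aₖqₖ₋₁ + qₖ₋₂ (with p₋₁=1, p₋₂=0, q₋₁=0, q₋₂=1):
  k=0: a=12, p=12, q=1
  k=1: a=18, p=217, q=18
  k=2: a=6, p=1314, q=109

1314/109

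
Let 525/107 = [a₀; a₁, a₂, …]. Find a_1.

525 = 4·107 + 97   →  a_0 = 4
107 = 1·97 + 10   →  a_1 = 1

1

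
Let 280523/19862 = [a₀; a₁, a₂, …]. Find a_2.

11

280523 = 14·19862 + 2455   →  a_0 = 14
19862 = 8·2455 + 222   →  a_1 = 8
2455 = 11·222 + 13   →  a_2 = 11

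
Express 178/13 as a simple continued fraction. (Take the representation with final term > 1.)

178 = 13·13 + 9
13 = 1·9 + 4
9 = 2·4 + 1
4 = 4·1 + 0  (stop)
So 178/13 = [13; 1, 2, 4].

[13; 1, 2, 4]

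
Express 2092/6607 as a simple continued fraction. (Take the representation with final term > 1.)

[0; 3, 6, 3, 8, 6, 2]

2092 = 0*6607 + 2092
6607 = 3*2092 + 331
2092 = 6*331 + 106
331 = 3*106 + 13
106 = 8*13 + 2
13 = 6*2 + 1
2 = 2*1 + 0  (stop)
So 2092/6607 = [0; 3, 6, 3, 8, 6, 2].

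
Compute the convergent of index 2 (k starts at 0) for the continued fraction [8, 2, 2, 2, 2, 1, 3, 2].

Using pₖ = aₖpₖ₋₁ + pₖ₋₂, qₖ = aₖqₖ₋₁ + qₖ₋₂ (with p₋₁=1, p₋₂=0, q₋₁=0, q₋₂=1):
  k=0: a=8, p=8, q=1
  k=1: a=2, p=17, q=2
  k=2: a=2, p=42, q=5

42/5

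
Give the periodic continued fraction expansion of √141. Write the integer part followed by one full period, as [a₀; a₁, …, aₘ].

a₀ = ⌊√141⌋ = 11.
With m₀=0, d₀=1 and mₖ₊₁ = dₖaₖ − mₖ, dₖ₊₁ = (n − mₖ₊₁²)/dₖ, aₖ₊₁ = ⌊(a₀+mₖ₊₁)/dₖ₊₁⌋:
  k=1: m=11, d=20, a=1
  k=2: m=9, d=3, a=6
  k=3: m=9, d=20, a=1
  k=4: m=11, d=1, a=22
d=1 and a=2a₀=22 at k=4, so the next step gives (m, d) = (11, 20) again — its k=1 value — and the period has length 4.

[11; 1, 6, 1, 22]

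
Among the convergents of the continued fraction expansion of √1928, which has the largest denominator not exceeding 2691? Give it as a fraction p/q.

√1928 = [43; 1, 9, 1, 86, …] (period length 4).
Convergents:
  p_0/q_0 = 43/1
  p_1/q_1 = 44/1
  p_2/q_2 = 439/10
  p_3/q_3 = 483/11
  p_4/q_4 = 41977/956
  p_5/q_5 = 42460/967
  p_6/q_6 = 424117/9659
q_5 = 967 ≤ 2691 < 9659 = q_6, so the answer is 42460/967.

42460/967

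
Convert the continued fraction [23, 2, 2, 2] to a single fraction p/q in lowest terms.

281/12

Fold from the inside: start with 2/1.
  2 + 1/2 = 5/2
  2 + 2/5 = 12/5
  23 + 5/12 = 281/12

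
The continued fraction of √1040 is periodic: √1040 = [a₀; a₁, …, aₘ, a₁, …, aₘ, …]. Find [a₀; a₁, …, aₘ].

a₀ = ⌊√1040⌋ = 32.
With m₀=0, d₀=1 and mₖ₊₁ = dₖaₖ − mₖ, dₖ₊₁ = (n − mₖ₊₁²)/dₖ, aₖ₊₁ = ⌊(a₀+mₖ₊₁)/dₖ₊₁⌋:
  k=1: m=32, d=16, a=4
  k=2: m=32, d=1, a=64
d=1 and a=2a₀=64 at k=2, so the next step gives (m, d) = (32, 16) again — its k=1 value — and the period has length 2.

[32; 4, 64]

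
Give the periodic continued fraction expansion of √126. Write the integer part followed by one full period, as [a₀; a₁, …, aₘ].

a₀ = ⌊√126⌋ = 11.
With m₀=0, d₀=1 and mₖ₊₁ = dₖaₖ − mₖ, dₖ₊₁ = (n − mₖ₊₁²)/dₖ, aₖ₊₁ = ⌊(a₀+mₖ₊₁)/dₖ₊₁⌋:
  k=1: m=11, d=5, a=4
  k=2: m=9, d=9, a=2
  k=3: m=9, d=5, a=4
  k=4: m=11, d=1, a=22
d=1 and a=2a₀=22 at k=4, so the next step gives (m, d) = (11, 5) again — its k=1 value — and the period has length 4.

[11; 4, 2, 4, 22]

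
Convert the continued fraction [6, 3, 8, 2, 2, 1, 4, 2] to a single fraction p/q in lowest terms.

Fold from the inside: start with 2/1.
  4 + 1/2 = 9/2
  1 + 2/9 = 11/9
  2 + 9/11 = 31/11
  2 + 11/31 = 73/31
  8 + 31/73 = 615/73
  3 + 73/615 = 1918/615
  6 + 615/1918 = 12123/1918

12123/1918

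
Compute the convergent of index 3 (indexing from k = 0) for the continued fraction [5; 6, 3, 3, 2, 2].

Using pₖ = aₖpₖ₋₁ + pₖ₋₂, qₖ = aₖqₖ₋₁ + qₖ₋₂ (with p₋₁=1, p₋₂=0, q₋₁=0, q₋₂=1):
  k=0: a=5, p=5, q=1
  k=1: a=6, p=31, q=6
  k=2: a=3, p=98, q=19
  k=3: a=3, p=325, q=63

325/63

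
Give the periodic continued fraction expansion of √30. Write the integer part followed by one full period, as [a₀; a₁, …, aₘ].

[5; 2, 10]

a₀ = ⌊√30⌋ = 5.
With m₀=0, d₀=1 and mₖ₊₁ = dₖaₖ − mₖ, dₖ₊₁ = (n − mₖ₊₁²)/dₖ, aₖ₊₁ = ⌊(a₀+mₖ₊₁)/dₖ₊₁⌋:
  k=1: m=5, d=5, a=2
  k=2: m=5, d=1, a=10
d=1 and a=2a₀=10 at k=2, so the next step gives (m, d) = (5, 5) again — its k=1 value — and the period has length 2.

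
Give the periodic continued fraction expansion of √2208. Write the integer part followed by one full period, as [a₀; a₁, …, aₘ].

a₀ = ⌊√2208⌋ = 46.
With m₀=0, d₀=1 and mₖ₊₁ = dₖaₖ − mₖ, dₖ₊₁ = (n − mₖ₊₁²)/dₖ, aₖ₊₁ = ⌊(a₀+mₖ₊₁)/dₖ₊₁⌋:
  k=1: m=46, d=92, a=1
  k=2: m=46, d=1, a=92
d=1 and a=2a₀=92 at k=2, so the next step gives (m, d) = (46, 92) again — its k=1 value — and the period has length 2.

[46; 1, 92]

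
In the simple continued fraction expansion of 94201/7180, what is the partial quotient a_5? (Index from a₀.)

2

94201 = 13·7180 + 861   →  a_0 = 13
7180 = 8·861 + 292   →  a_1 = 8
861 = 2·292 + 277   →  a_2 = 2
292 = 1·277 + 15   →  a_3 = 1
277 = 18·15 + 7   →  a_4 = 18
15 = 2·7 + 1   →  a_5 = 2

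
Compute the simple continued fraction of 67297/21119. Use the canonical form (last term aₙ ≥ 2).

[3; 5, 2, 1, 3, 2, 10, 15]

67297 = 3*21119 + 3940
21119 = 5*3940 + 1419
3940 = 2*1419 + 1102
1419 = 1*1102 + 317
1102 = 3*317 + 151
317 = 2*151 + 15
151 = 10*15 + 1
15 = 15*1 + 0  (stop)
So 67297/21119 = [3; 5, 2, 1, 3, 2, 10, 15].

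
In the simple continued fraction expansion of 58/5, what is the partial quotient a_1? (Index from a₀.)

58 = 11·5 + 3   →  a_0 = 11
5 = 1·3 + 2   →  a_1 = 1

1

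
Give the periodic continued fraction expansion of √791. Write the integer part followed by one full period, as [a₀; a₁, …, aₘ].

a₀ = ⌊√791⌋ = 28.

[28; 8, 56]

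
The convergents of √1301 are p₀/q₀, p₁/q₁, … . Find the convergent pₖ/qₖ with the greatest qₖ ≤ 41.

√1301 = [36; 14, 2, 2, 2, 2, 14, 72, …] (period length 7).
Convergents:
  p_0/q_0 = 36/1
  p_1/q_1 = 505/14
  p_2/q_2 = 1046/29
  p_3/q_3 = 2597/72
q_2 = 29 ≤ 41 < 72 = q_3, so the answer is 1046/29.

1046/29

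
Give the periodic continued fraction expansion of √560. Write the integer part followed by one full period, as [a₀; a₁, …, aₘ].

a₀ = ⌊√560⌋ = 23.
With m₀=0, d₀=1 and mₖ₊₁ = dₖaₖ − mₖ, dₖ₊₁ = (n − mₖ₊₁²)/dₖ, aₖ₊₁ = ⌊(a₀+mₖ₊₁)/dₖ₊₁⌋:
  k=1: m=23, d=31, a=1
  k=2: m=8, d=16, a=1
  k=3: m=8, d=31, a=1
  k=4: m=23, d=1, a=46
d=1 and a=2a₀=46 at k=4, so the next step gives (m, d) = (23, 31) again — its k=1 value — and the period has length 4.

[23; 1, 1, 1, 46]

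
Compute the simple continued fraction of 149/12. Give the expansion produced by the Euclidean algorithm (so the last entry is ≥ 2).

149 = 12×12 + 5
12 = 2×5 + 2
5 = 2×2 + 1
2 = 2×1 + 0  (stop)
So 149/12 = [12; 2, 2, 2].

[12; 2, 2, 2]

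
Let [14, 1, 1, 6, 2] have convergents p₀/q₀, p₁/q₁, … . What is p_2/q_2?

29/2

Using pₖ = aₖpₖ₋₁ + pₖ₋₂, qₖ = aₖqₖ₋₁ + qₖ₋₂ (with p₋₁=1, p₋₂=0, q₋₁=0, q₋₂=1):
  k=0: a=14, p=14, q=1
  k=1: a=1, p=15, q=1
  k=2: a=1, p=29, q=2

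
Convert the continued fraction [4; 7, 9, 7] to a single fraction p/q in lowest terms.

1884/455

Using pₖ = aₖpₖ₋₁ + pₖ₋₂ and qₖ = aₖqₖ₋₁ + qₖ₋₂:
  k=0: a=4, p=4, q=1
  k=1: a=7, p=29, q=7
  k=2: a=9, p=265, q=64
  k=3: a=7, p=1884, q=455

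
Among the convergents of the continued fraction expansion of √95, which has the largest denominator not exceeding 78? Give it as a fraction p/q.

√95 = [9; 1, 2, 1, 18, …] (period length 4).
Convergents:
  p_0/q_0 = 9/1
  p_1/q_1 = 10/1
  p_2/q_2 = 29/3
  p_3/q_3 = 39/4
  p_4/q_4 = 731/75
  p_5/q_5 = 770/79
q_4 = 75 ≤ 78 < 79 = q_5, so the answer is 731/75.

731/75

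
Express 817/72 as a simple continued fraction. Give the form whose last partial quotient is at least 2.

[11; 2, 1, 7, 3]

817 = 11*72 + 25
72 = 2*25 + 22
25 = 1*22 + 3
22 = 7*3 + 1
3 = 3*1 + 0  (stop)
So 817/72 = [11; 2, 1, 7, 3].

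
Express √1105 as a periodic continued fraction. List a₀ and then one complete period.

a₀ = ⌊√1105⌋ = 33.

[33; 4, 7, 7, 4, 66]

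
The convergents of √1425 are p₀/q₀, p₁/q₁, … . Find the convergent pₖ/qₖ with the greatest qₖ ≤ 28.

151/4

√1425 = [37; 1, 2, 1, 74, …] (period length 4).
Convergents:
  p_0/q_0 = 37/1
  p_1/q_1 = 38/1
  p_2/q_2 = 113/3
  p_3/q_3 = 151/4
  p_4/q_4 = 11287/299
q_3 = 4 ≤ 28 < 299 = q_4, so the answer is 151/4.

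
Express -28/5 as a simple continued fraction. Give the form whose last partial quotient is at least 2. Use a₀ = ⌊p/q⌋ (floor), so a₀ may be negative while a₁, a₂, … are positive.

[-6; 2, 2]

-28 = -6·5 + 2
5 = 2·2 + 1
2 = 2·1 + 0  (stop)
So -28/5 = [-6; 2, 2].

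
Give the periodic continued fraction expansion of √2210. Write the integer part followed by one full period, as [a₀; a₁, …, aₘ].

a₀ = ⌊√2210⌋ = 47.
With m₀=0, d₀=1 and mₖ₊₁ = dₖaₖ − mₖ, dₖ₊₁ = (n − mₖ₊₁²)/dₖ, aₖ₊₁ = ⌊(a₀+mₖ₊₁)/dₖ₊₁⌋:
  k=1: m=47, d=1, a=94
d=1 and a=2a₀=94 at k=1, so the next step gives (m, d) = (47, 1) again — its k=1 value — and the period has length 1.

[47; 94]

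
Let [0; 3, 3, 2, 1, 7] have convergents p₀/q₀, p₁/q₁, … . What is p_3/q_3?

Using pₖ = aₖpₖ₋₁ + pₖ₋₂, qₖ = aₖqₖ₋₁ + qₖ₋₂ (with p₋₁=1, p₋₂=0, q₋₁=0, q₋₂=1):
  k=0: a=0, p=0, q=1
  k=1: a=3, p=1, q=3
  k=2: a=3, p=3, q=10
  k=3: a=2, p=7, q=23

7/23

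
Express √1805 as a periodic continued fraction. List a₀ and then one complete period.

[42; 2, 16, 2, 84]

a₀ = ⌊√1805⌋ = 42.
With m₀=0, d₀=1 and mₖ₊₁ = dₖaₖ − mₖ, dₖ₊₁ = (n − mₖ₊₁²)/dₖ, aₖ₊₁ = ⌊(a₀+mₖ₊₁)/dₖ₊₁⌋:
  k=1: m=42, d=41, a=2
  k=2: m=40, d=5, a=16
  k=3: m=40, d=41, a=2
  k=4: m=42, d=1, a=84
d=1 and a=2a₀=84 at k=4, so the next step gives (m, d) = (42, 41) again — its k=1 value — and the period has length 4.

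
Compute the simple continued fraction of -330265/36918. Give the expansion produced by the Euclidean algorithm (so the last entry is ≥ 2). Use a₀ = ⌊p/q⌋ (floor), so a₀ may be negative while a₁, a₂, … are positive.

[-9; 18, 2, 18, 2, 1, 17]

-330265 = -9×36918 + 1997
36918 = 18×1997 + 972
1997 = 2×972 + 53
972 = 18×53 + 18
53 = 2×18 + 17
18 = 1×17 + 1
17 = 17×1 + 0  (stop)
So -330265/36918 = [-9; 18, 2, 18, 2, 1, 17].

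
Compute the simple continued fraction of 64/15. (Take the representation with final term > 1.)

64 = 4·15 + 4
15 = 3·4 + 3
4 = 1·3 + 1
3 = 3·1 + 0  (stop)
So 64/15 = [4; 3, 1, 3].

[4; 3, 1, 3]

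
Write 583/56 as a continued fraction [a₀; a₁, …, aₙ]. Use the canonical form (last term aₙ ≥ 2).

583 = 10×56 + 23
56 = 2×23 + 10
23 = 2×10 + 3
10 = 3×3 + 1
3 = 3×1 + 0  (stop)
So 583/56 = [10; 2, 2, 3, 3].

[10; 2, 2, 3, 3]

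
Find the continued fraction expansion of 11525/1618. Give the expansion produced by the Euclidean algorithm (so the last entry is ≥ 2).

[7; 8, 7, 1, 1, 1, 8]

11525 = 7·1618 + 199
1618 = 8·199 + 26
199 = 7·26 + 17
26 = 1·17 + 9
17 = 1·9 + 8
9 = 1·8 + 1
8 = 8·1 + 0  (stop)
So 11525/1618 = [7; 8, 7, 1, 1, 1, 8].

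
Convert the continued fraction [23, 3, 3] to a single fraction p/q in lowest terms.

233/10

Using pₖ = aₖpₖ₋₁ + pₖ₋₂ and qₖ = aₖqₖ₋₁ + qₖ₋₂:
  k=0: a=23, p=23, q=1
  k=1: a=3, p=70, q=3
  k=2: a=3, p=233, q=10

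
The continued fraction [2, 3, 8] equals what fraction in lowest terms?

Fold from the inside: start with 8/1.
  3 + 1/8 = 25/8
  2 + 8/25 = 58/25

58/25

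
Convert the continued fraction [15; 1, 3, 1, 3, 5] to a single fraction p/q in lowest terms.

1579/100

Fold from the inside: start with 5/1.
  3 + 1/5 = 16/5
  1 + 5/16 = 21/16
  3 + 16/21 = 79/21
  1 + 21/79 = 100/79
  15 + 79/100 = 1579/100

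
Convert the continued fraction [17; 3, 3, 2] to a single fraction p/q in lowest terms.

Using pₖ = aₖpₖ₋₁ + pₖ₋₂ and qₖ = aₖqₖ₋₁ + qₖ₋₂:
  k=0: a=17, p=17, q=1
  k=1: a=3, p=52, q=3
  k=2: a=3, p=173, q=10
  k=3: a=2, p=398, q=23

398/23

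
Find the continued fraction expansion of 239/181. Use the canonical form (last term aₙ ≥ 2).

[1; 3, 8, 3, 2]

239 = 1×181 + 58
181 = 3×58 + 7
58 = 8×7 + 2
7 = 3×2 + 1
2 = 2×1 + 0  (stop)
So 239/181 = [1; 3, 8, 3, 2].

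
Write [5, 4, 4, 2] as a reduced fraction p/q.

199/38

Using pₖ = aₖpₖ₋₁ + pₖ₋₂ and qₖ = aₖqₖ₋₁ + qₖ₋₂:
  k=0: a=5, p=5, q=1
  k=1: a=4, p=21, q=4
  k=2: a=4, p=89, q=17
  k=3: a=2, p=199, q=38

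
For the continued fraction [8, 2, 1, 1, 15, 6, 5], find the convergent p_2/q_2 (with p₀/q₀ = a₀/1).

25/3

Using pₖ = aₖpₖ₋₁ + pₖ₋₂, qₖ = aₖqₖ₋₁ + qₖ₋₂ (with p₋₁=1, p₋₂=0, q₋₁=0, q₋₂=1):
  k=0: a=8, p=8, q=1
  k=1: a=2, p=17, q=2
  k=2: a=1, p=25, q=3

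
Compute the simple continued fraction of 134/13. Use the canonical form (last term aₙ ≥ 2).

134 = 10×13 + 4
13 = 3×4 + 1
4 = 4×1 + 0  (stop)
So 134/13 = [10; 3, 4].

[10; 3, 4]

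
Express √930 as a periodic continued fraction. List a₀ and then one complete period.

a₀ = ⌊√930⌋ = 30.
With m₀=0, d₀=1 and mₖ₊₁ = dₖaₖ − mₖ, dₖ₊₁ = (n − mₖ₊₁²)/dₖ, aₖ₊₁ = ⌊(a₀+mₖ₊₁)/dₖ₊₁⌋:
  k=1: m=30, d=30, a=2
  k=2: m=30, d=1, a=60
d=1 and a=2a₀=60 at k=2, so the next step gives (m, d) = (30, 30) again — its k=1 value — and the period has length 2.

[30; 2, 60]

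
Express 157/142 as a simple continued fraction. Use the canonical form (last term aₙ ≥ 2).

157 = 1×142 + 15
142 = 9×15 + 7
15 = 2×7 + 1
7 = 7×1 + 0  (stop)
So 157/142 = [1; 9, 2, 7].

[1; 9, 2, 7]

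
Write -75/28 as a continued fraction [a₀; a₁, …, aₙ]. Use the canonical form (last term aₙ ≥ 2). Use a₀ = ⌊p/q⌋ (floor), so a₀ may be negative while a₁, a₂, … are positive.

-75 = -3×28 + 9
28 = 3×9 + 1
9 = 9×1 + 0  (stop)
So -75/28 = [-3; 3, 9].

[-3; 3, 9]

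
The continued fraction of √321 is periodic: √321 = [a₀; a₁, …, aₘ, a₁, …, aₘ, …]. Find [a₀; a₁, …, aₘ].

[17; 1, 10, 1, 34]

a₀ = ⌊√321⌋ = 17.
With m₀=0, d₀=1 and mₖ₊₁ = dₖaₖ − mₖ, dₖ₊₁ = (n − mₖ₊₁²)/dₖ, aₖ₊₁ = ⌊(a₀+mₖ₊₁)/dₖ₊₁⌋:
  k=1: m=17, d=32, a=1
  k=2: m=15, d=3, a=10
  k=3: m=15, d=32, a=1
  k=4: m=17, d=1, a=34
d=1 and a=2a₀=34 at k=4, so the next step gives (m, d) = (17, 32) again — its k=1 value — and the period has length 4.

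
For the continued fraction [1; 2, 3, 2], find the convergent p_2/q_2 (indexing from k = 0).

Using pₖ = aₖpₖ₋₁ + pₖ₋₂, qₖ = aₖqₖ₋₁ + qₖ₋₂ (with p₋₁=1, p₋₂=0, q₋₁=0, q₋₂=1):
  k=0: a=1, p=1, q=1
  k=1: a=2, p=3, q=2
  k=2: a=3, p=10, q=7

10/7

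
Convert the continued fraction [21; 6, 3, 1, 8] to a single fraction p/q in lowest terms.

4634/219

Fold from the inside: start with 8/1.
  1 + 1/8 = 9/8
  3 + 8/9 = 35/9
  6 + 9/35 = 219/35
  21 + 35/219 = 4634/219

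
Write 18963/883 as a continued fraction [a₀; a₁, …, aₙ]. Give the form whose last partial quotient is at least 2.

18963 = 21·883 + 420
883 = 2·420 + 43
420 = 9·43 + 33
43 = 1·33 + 10
33 = 3·10 + 3
10 = 3·3 + 1
3 = 3·1 + 0  (stop)
So 18963/883 = [21; 2, 9, 1, 3, 3, 3].

[21; 2, 9, 1, 3, 3, 3]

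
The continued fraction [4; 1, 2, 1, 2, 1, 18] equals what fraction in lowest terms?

Fold from the inside: start with 18/1.
  1 + 1/18 = 19/18
  2 + 18/19 = 56/19
  1 + 19/56 = 75/56
  2 + 56/75 = 206/75
  1 + 75/206 = 281/206
  4 + 206/281 = 1330/281

1330/281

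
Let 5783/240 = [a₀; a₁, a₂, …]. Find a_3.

3

5783 = 24·240 + 23   →  a_0 = 24
240 = 10·23 + 10   →  a_1 = 10
23 = 2·10 + 3   →  a_2 = 2
10 = 3·3 + 1   →  a_3 = 3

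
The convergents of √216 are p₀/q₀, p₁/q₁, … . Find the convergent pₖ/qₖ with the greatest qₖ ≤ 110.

485/33

√216 = [14; 1, 2, 3, 2, 1, 28, …] (period length 6).
Convergents:
  p_0/q_0 = 14/1
  p_1/q_1 = 15/1
  p_2/q_2 = 44/3
  p_3/q_3 = 147/10
  p_4/q_4 = 338/23
  p_5/q_5 = 485/33
  p_6/q_6 = 13918/947
q_5 = 33 ≤ 110 < 947 = q_6, so the answer is 485/33.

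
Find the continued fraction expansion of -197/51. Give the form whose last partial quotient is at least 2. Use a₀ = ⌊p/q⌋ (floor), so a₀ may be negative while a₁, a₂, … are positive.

[-4; 7, 3, 2]

-197 = -4·51 + 7
51 = 7·7 + 2
7 = 3·2 + 1
2 = 2·1 + 0  (stop)
So -197/51 = [-4; 7, 3, 2].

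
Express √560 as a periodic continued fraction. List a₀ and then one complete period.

[23; 1, 1, 1, 46]

a₀ = ⌊√560⌋ = 23.
With m₀=0, d₀=1 and mₖ₊₁ = dₖaₖ − mₖ, dₖ₊₁ = (n − mₖ₊₁²)/dₖ, aₖ₊₁ = ⌊(a₀+mₖ₊₁)/dₖ₊₁⌋:
  k=1: m=23, d=31, a=1
  k=2: m=8, d=16, a=1
  k=3: m=8, d=31, a=1
  k=4: m=23, d=1, a=46
d=1 and a=2a₀=46 at k=4, so the next step gives (m, d) = (23, 31) again — its k=1 value — and the period has length 4.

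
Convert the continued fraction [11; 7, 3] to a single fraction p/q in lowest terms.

Using pₖ = aₖpₖ₋₁ + pₖ₋₂ and qₖ = aₖqₖ₋₁ + qₖ₋₂:
  k=0: a=11, p=11, q=1
  k=1: a=7, p=78, q=7
  k=2: a=3, p=245, q=22

245/22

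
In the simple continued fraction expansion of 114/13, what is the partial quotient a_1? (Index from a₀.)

1

114 = 8·13 + 10   →  a_0 = 8
13 = 1·10 + 3   →  a_1 = 1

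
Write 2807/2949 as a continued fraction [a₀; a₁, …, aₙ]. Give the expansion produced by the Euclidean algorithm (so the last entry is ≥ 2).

2807 = 0×2949 + 2807
2949 = 1×2807 + 142
2807 = 19×142 + 109
142 = 1×109 + 33
109 = 3×33 + 10
33 = 3×10 + 3
10 = 3×3 + 1
3 = 3×1 + 0  (stop)
So 2807/2949 = [0; 1, 19, 1, 3, 3, 3, 3].

[0; 1, 19, 1, 3, 3, 3, 3]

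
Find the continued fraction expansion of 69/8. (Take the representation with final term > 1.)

69 = 8*8 + 5
8 = 1*5 + 3
5 = 1*3 + 2
3 = 1*2 + 1
2 = 2*1 + 0  (stop)
So 69/8 = [8; 1, 1, 1, 2].

[8; 1, 1, 1, 2]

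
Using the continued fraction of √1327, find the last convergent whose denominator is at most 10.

√1327 = [36; 2, 2, 1, 35, 1, 2, 2, 72, …] (period length 8).
Convergents:
  p_0/q_0 = 36/1
  p_1/q_1 = 73/2
  p_2/q_2 = 182/5
  p_3/q_3 = 255/7
  p_4/q_4 = 9107/250
q_3 = 7 ≤ 10 < 250 = q_4, so the answer is 255/7.

255/7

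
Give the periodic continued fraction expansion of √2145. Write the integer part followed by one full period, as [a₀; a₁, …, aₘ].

[46; 3, 5, 2, 5, 3, 92]

a₀ = ⌊√2145⌋ = 46.
With m₀=0, d₀=1 and mₖ₊₁ = dₖaₖ − mₖ, dₖ₊₁ = (n − mₖ₊₁²)/dₖ, aₖ₊₁ = ⌊(a₀+mₖ₊₁)/dₖ₊₁⌋:
  k=1: m=46, d=29, a=3
  k=2: m=41, d=16, a=5
  k=3: m=39, d=39, a=2
  k=4: m=39, d=16, a=5
  k=5: m=41, d=29, a=3
  k=6: m=46, d=1, a=92
d=1 and a=2a₀=92 at k=6, so the next step gives (m, d) = (46, 29) again — its k=1 value — and the period has length 6.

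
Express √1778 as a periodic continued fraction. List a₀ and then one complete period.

[42; 6, 84]

a₀ = ⌊√1778⌋ = 42.
With m₀=0, d₀=1 and mₖ₊₁ = dₖaₖ − mₖ, dₖ₊₁ = (n − mₖ₊₁²)/dₖ, aₖ₊₁ = ⌊(a₀+mₖ₊₁)/dₖ₊₁⌋:
  k=1: m=42, d=14, a=6
  k=2: m=42, d=1, a=84
d=1 and a=2a₀=84 at k=2, so the next step gives (m, d) = (42, 14) again — its k=1 value — and the period has length 2.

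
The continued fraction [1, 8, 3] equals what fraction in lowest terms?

28/25

Using pₖ = aₖpₖ₋₁ + pₖ₋₂ and qₖ = aₖqₖ₋₁ + qₖ₋₂:
  k=0: a=1, p=1, q=1
  k=1: a=8, p=9, q=8
  k=2: a=3, p=28, q=25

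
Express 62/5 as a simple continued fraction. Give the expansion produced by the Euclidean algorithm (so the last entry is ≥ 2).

[12; 2, 2]

62 = 12×5 + 2
5 = 2×2 + 1
2 = 2×1 + 0  (stop)
So 62/5 = [12; 2, 2].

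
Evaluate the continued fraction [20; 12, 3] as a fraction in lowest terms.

Using pₖ = aₖpₖ₋₁ + pₖ₋₂ and qₖ = aₖqₖ₋₁ + qₖ₋₂:
  k=0: a=20, p=20, q=1
  k=1: a=12, p=241, q=12
  k=2: a=3, p=743, q=37

743/37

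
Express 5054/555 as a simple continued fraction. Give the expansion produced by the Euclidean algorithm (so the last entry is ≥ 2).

5054 = 9×555 + 59
555 = 9×59 + 24
59 = 2×24 + 11
24 = 2×11 + 2
11 = 5×2 + 1
2 = 2×1 + 0  (stop)
So 5054/555 = [9; 9, 2, 2, 5, 2].

[9; 9, 2, 2, 5, 2]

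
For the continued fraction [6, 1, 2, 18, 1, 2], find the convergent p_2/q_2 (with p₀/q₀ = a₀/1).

20/3

Using pₖ = aₖpₖ₋₁ + pₖ₋₂, qₖ = aₖqₖ₋₁ + qₖ₋₂ (with p₋₁=1, p₋₂=0, q₋₁=0, q₋₂=1):
  k=0: a=6, p=6, q=1
  k=1: a=1, p=7, q=1
  k=2: a=2, p=20, q=3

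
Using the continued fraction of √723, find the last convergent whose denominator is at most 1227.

13041/485

√723 = [26; 1, 7, 1, 52, …] (period length 4).
Convergents:
  p_0/q_0 = 26/1
  p_1/q_1 = 27/1
  p_2/q_2 = 215/8
  p_3/q_3 = 242/9
  p_4/q_4 = 12799/476
  p_5/q_5 = 13041/485
  p_6/q_6 = 104086/3871
q_5 = 485 ≤ 1227 < 3871 = q_6, so the answer is 13041/485.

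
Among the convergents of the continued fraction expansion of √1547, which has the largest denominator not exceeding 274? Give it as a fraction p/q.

√1547 = [39; 3, 78, …] (period length 2).
Convergents:
  p_0/q_0 = 39/1
  p_1/q_1 = 118/3
  p_2/q_2 = 9243/235
  p_3/q_3 = 27847/708
q_2 = 235 ≤ 274 < 708 = q_3, so the answer is 9243/235.

9243/235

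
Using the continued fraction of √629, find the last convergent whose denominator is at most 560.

√629 = [25; 12, 1, 1, 12, 50, …] (period length 5).
Convergents:
  p_0/q_0 = 25/1
  p_1/q_1 = 301/12
  p_2/q_2 = 326/13
  p_3/q_3 = 627/25
  p_4/q_4 = 7850/313
  p_5/q_5 = 393127/15675
q_4 = 313 ≤ 560 < 15675 = q_5, so the answer is 7850/313.

7850/313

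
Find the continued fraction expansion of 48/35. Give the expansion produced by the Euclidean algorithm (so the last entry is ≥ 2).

48 = 1·35 + 13
35 = 2·13 + 9
13 = 1·9 + 4
9 = 2·4 + 1
4 = 4·1 + 0  (stop)
So 48/35 = [1; 2, 1, 2, 4].

[1; 2, 1, 2, 4]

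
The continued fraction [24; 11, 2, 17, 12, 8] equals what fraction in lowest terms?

Fold from the inside: start with 8/1.
  12 + 1/8 = 97/8
  17 + 8/97 = 1657/97
  2 + 97/1657 = 3411/1657
  11 + 1657/3411 = 39178/3411
  24 + 3411/39178 = 943683/39178

943683/39178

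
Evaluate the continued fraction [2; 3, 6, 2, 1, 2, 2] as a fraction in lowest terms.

Using pₖ = aₖpₖ₋₁ + pₖ₋₂ and qₖ = aₖqₖ₋₁ + qₖ₋₂:
  k=0: a=2, p=2, q=1
  k=1: a=3, p=7, q=3
  k=2: a=6, p=44, q=19
  k=3: a=2, p=95, q=41
  k=4: a=1, p=139, q=60
  k=5: a=2, p=373, q=161
  k=6: a=2, p=885, q=382

885/382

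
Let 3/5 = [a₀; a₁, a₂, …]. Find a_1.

1

3 = 0·5 + 3   →  a_0 = 0
5 = 1·3 + 2   →  a_1 = 1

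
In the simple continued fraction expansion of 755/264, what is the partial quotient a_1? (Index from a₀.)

755 = 2·264 + 227   →  a_0 = 2
264 = 1·227 + 37   →  a_1 = 1

1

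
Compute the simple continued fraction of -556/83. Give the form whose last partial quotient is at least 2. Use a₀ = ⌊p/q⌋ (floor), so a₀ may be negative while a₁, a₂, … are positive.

[-7; 3, 3, 8]

-556 = -7*83 + 25
83 = 3*25 + 8
25 = 3*8 + 1
8 = 8*1 + 0  (stop)
So -556/83 = [-7; 3, 3, 8].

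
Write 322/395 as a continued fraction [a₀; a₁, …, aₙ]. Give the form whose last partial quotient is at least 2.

322 = 0·395 + 322
395 = 1·322 + 73
322 = 4·73 + 30
73 = 2·30 + 13
30 = 2·13 + 4
13 = 3·4 + 1
4 = 4·1 + 0  (stop)
So 322/395 = [0; 1, 4, 2, 2, 3, 4].

[0; 1, 4, 2, 2, 3, 4]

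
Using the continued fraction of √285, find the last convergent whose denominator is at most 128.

√285 = [16; 1, 7, 2, 7, 1, 32, …] (period length 6).
Convergents:
  p_0/q_0 = 16/1
  p_1/q_1 = 17/1
  p_2/q_2 = 135/8
  p_3/q_3 = 287/17
  p_4/q_4 = 2144/127
  p_5/q_5 = 2431/144
q_4 = 127 ≤ 128 < 144 = q_5, so the answer is 2144/127.

2144/127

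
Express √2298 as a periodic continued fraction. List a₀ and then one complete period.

a₀ = ⌊√2298⌋ = 47.
With m₀=0, d₀=1 and mₖ₊₁ = dₖaₖ − mₖ, dₖ₊₁ = (n − mₖ₊₁²)/dₖ, aₖ₊₁ = ⌊(a₀+mₖ₊₁)/dₖ₊₁⌋:
  k=1: m=47, d=89, a=1
  k=2: m=42, d=6, a=14
  k=3: m=42, d=89, a=1
  k=4: m=47, d=1, a=94
d=1 and a=2a₀=94 at k=4, so the next step gives (m, d) = (47, 89) again — its k=1 value — and the period has length 4.

[47; 1, 14, 1, 94]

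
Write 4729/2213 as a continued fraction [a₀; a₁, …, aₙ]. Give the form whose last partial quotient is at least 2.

4729 = 2×2213 + 303
2213 = 7×303 + 92
303 = 3×92 + 27
92 = 3×27 + 11
27 = 2×11 + 5
11 = 2×5 + 1
5 = 5×1 + 0  (stop)
So 4729/2213 = [2; 7, 3, 3, 2, 2, 5].

[2; 7, 3, 3, 2, 2, 5]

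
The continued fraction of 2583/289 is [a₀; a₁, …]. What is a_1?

1

2583 = 8·289 + 271   →  a_0 = 8
289 = 1·271 + 18   →  a_1 = 1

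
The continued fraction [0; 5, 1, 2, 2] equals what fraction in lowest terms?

Using pₖ = aₖpₖ₋₁ + pₖ₋₂ and qₖ = aₖqₖ₋₁ + qₖ₋₂:
  k=0: a=0, p=0, q=1
  k=1: a=5, p=1, q=5
  k=2: a=1, p=1, q=6
  k=3: a=2, p=3, q=17
  k=4: a=2, p=7, q=40

7/40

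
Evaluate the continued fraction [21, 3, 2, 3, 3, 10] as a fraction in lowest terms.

Using pₖ = aₖpₖ₋₁ + pₖ₋₂ and qₖ = aₖqₖ₋₁ + qₖ₋₂:
  k=0: a=21, p=21, q=1
  k=1: a=3, p=64, q=3
  k=2: a=2, p=149, q=7
  k=3: a=3, p=511, q=24
  k=4: a=3, p=1682, q=79
  k=5: a=10, p=17331, q=814

17331/814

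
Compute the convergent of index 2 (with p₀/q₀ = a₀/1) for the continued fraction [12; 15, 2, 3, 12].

Using pₖ = aₖpₖ₋₁ + pₖ₋₂, qₖ = aₖqₖ₋₁ + qₖ₋₂ (with p₋₁=1, p₋₂=0, q₋₁=0, q₋₂=1):
  k=0: a=12, p=12, q=1
  k=1: a=15, p=181, q=15
  k=2: a=2, p=374, q=31

374/31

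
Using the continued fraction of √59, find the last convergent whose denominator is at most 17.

√59 = [7; 1, 2, 7, 2, 1, 14, …] (period length 6).
Convergents:
  p_0/q_0 = 7/1
  p_1/q_1 = 8/1
  p_2/q_2 = 23/3
  p_3/q_3 = 169/22
q_2 = 3 ≤ 17 < 22 = q_3, so the answer is 23/3.

23/3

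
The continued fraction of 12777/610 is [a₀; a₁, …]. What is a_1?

12777 = 20·610 + 577   →  a_0 = 20
610 = 1·577 + 33   →  a_1 = 1

1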